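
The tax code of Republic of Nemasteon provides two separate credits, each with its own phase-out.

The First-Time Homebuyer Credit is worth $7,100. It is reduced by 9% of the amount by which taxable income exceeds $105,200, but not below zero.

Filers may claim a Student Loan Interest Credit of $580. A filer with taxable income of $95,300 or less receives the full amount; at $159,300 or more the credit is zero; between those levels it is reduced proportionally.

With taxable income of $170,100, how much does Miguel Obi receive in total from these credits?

$1,259

First-Time Homebuyer Credit: 9% of the $64,900 excess over $105,200 is $5,841; credit = $7,100 − $5,841 = $1,259.
Student Loan Interest Credit: $170,100 is at or above $159,300, so the credit is $0.
Total: $1,259 + $0 = $1,259.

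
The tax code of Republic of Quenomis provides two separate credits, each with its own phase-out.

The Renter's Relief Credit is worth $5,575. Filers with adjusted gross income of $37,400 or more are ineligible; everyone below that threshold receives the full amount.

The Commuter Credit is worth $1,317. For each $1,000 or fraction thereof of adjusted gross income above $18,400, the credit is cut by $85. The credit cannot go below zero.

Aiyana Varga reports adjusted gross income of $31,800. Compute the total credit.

Renter's Relief Credit: $31,800 is below the $37,400 cutoff, so the full $5,575 applies.
Commuter Credit: income exceeds $18,400 by $13,400, which is 14 full-or-partial $1,000 increments; reduction = 14 × $85 = $1,190, leaving $127.
Total: $5,575 + $127 = $5,702.

$5,702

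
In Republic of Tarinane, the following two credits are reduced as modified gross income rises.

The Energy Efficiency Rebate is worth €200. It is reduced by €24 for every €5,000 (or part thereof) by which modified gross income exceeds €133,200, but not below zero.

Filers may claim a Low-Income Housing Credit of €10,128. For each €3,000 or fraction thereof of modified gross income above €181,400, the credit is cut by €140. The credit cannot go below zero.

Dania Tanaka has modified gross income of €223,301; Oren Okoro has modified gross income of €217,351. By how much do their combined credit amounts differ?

Dania (€223,301): Energy Efficiency Rebate: income exceeds €133,200 by €90,101 → 19 increments × €24 = €456 ≥ base, so the credit is €0. Low-Income Housing Credit: income exceeds €181,400 by €41,901, which is 14 full-or-partial €3,000 increments; reduction = 14 × €140 = €1,960, leaving €8,168. total €0 + €8,168 = €8,168
Oren (€217,351): Energy Efficiency Rebate: income exceeds €133,200 by €84,151 → 17 increments × €24 = €408 ≥ base, so the credit is €0. Low-Income Housing Credit: income exceeds €181,400 by €35,951, which is 12 full-or-partial €3,000 increments; reduction = 12 × €140 = €1,680, leaving €8,448. total €0 + €8,448 = €8,448
Difference: |€8,168 − €8,448| = €280.

€280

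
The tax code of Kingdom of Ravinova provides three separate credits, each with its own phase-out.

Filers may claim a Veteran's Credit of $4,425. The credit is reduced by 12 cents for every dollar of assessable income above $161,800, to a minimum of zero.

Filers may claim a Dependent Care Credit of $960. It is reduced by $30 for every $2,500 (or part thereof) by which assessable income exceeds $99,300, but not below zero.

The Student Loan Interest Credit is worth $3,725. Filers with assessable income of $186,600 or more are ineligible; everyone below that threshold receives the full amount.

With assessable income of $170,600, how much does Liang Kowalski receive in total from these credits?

Veteran's Credit: 12% of the $8,800 excess over $161,800 is $1,056; credit = $4,425 − $1,056 = $3,369.
Dependent Care Credit: income exceeds $99,300 by $71,300, which is 29 full-or-partial $2,500 increments; reduction = 29 × $30 = $870, leaving $90.
Student Loan Interest Credit: $170,600 is below the $186,600 cutoff, so the full $3,725 applies.
Total: $3,369 + $90 + $3,725 = $7,184.

$7,184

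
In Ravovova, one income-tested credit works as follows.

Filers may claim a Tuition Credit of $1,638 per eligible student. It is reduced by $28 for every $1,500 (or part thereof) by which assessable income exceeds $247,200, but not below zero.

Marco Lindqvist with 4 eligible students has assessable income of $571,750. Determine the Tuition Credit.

Tuition Credit: base = 4 × $1,638 = $6,552. income exceeds $247,200 by $324,550, which is 217 full-or-partial $1,500 increments; reduction = 217 × $28 = $6,076, leaving $476.

$476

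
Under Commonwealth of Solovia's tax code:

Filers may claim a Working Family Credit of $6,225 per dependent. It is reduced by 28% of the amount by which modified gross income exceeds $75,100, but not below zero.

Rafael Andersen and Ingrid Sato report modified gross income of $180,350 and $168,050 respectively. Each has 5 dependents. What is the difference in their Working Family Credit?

Rafael ($180,350): Working Family Credit: base = 5 × $6,225 = $31,125. 28% of the $105,250 excess over $75,100 is $29,470; credit = $31,125 − $29,470 = $1,655.
Ingrid ($168,050): Working Family Credit: base = 5 × $6,225 = $31,125. 28% of the $92,950 excess over $75,100 is $26,026; credit = $31,125 − $26,026 = $5,099.
Difference: |$1,655 − $5,099| = $3,444.

$3,444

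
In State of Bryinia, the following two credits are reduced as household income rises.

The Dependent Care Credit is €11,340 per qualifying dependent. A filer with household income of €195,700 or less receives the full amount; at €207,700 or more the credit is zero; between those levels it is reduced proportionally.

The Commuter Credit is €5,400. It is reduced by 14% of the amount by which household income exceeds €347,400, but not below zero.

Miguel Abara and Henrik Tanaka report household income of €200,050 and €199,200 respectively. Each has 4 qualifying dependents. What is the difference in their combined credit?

€3,213

Miguel (€200,050): Dependent Care Credit: base = 4 × €11,340 = €45,360. €200,050 is €4,350 into a €12,000 phase-out range, leaving 7,650/12,000 of the credit: €45,360 × 7,650/12,000 = €28,917. Commuter Credit: €200,050 is at or below the €347,400 threshold, so the full €5,400 applies. total €28,917 + €5,400 = €34,317
Henrik (€199,200): Dependent Care Credit: base = 4 × €11,340 = €45,360. €199,200 is €3,500 into a €12,000 phase-out range, leaving 8,500/12,000 of the credit: €45,360 × 8,500/12,000 = €32,130. Commuter Credit: €199,200 is at or below the €347,400 threshold, so the full €5,400 applies. total €32,130 + €5,400 = €37,530
Difference: |€34,317 − €37,530| = €3,213.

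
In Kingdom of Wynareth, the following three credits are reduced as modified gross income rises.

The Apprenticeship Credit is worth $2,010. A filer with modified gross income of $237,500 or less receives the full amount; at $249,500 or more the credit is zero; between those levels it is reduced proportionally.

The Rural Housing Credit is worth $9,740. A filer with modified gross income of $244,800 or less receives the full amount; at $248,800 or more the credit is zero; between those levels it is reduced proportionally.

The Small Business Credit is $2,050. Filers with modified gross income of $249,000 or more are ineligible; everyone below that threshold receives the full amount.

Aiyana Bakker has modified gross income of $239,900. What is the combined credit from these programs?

Apprenticeship Credit: $239,900 is $2,400 into a $12,000 phase-out range, leaving 9,600/12,000 of the credit: $2,010 × 9,600/12,000 = $1,608.
Rural Housing Credit: $239,900 is at or below the $244,800 threshold, so the full $9,740 applies.
Small Business Credit: $239,900 is below the $249,000 cutoff, so the full $2,050 applies.
Total: $1,608 + $9,740 + $2,050 = $13,398.

$13,398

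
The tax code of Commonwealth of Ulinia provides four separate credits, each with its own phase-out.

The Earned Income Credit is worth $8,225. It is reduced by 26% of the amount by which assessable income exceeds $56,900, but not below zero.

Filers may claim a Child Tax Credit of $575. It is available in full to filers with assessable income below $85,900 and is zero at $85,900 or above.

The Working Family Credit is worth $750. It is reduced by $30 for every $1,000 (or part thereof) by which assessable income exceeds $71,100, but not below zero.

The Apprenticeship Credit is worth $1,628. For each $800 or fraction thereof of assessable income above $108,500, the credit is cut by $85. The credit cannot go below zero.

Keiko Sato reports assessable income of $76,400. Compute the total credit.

Earned Income Credit: 26% of the $19,500 excess over $56,900 is $5,070; credit = $8,225 − $5,070 = $3,155.
Child Tax Credit: $76,400 is below the $85,900 cutoff, so the full $575 applies.
Working Family Credit: income exceeds $71,100 by $5,300, which is 6 full-or-partial $1,000 increments; reduction = 6 × $30 = $180, leaving $570.
Apprenticeship Credit: $76,400 is at or below the $108,500 threshold, so the full $1,628 applies.
Total: $3,155 + $575 + $570 + $1,628 = $5,928.

$5,928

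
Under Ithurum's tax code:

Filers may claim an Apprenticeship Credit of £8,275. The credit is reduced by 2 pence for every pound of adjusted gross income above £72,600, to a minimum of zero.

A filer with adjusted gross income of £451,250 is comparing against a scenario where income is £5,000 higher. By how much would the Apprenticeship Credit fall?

At £451,250 — 2% of the £378,650 excess over £72,600 is £7,573; credit = £8,275 − £7,573 = £702.
At £456,250 — 2% of the £383,650 excess over £72,600 is £7,673; credit = £8,275 − £7,673 = £602.
Lost: £702 − £602 = £100.

£100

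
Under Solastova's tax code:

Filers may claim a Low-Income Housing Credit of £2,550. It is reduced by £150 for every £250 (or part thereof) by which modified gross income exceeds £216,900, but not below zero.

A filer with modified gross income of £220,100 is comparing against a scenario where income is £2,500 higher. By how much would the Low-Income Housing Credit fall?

At £220,100 — income exceeds £216,900 by £3,200, which is 13 full-or-partial £250 increments; reduction = 13 × £150 = £1,950, leaving £600.
At £222,600 — income exceeds £216,900 by £5,700 → 23 increments × £150 = £3,450 ≥ base, so the credit is £0.
Lost: £600 − £0 = £600.

£600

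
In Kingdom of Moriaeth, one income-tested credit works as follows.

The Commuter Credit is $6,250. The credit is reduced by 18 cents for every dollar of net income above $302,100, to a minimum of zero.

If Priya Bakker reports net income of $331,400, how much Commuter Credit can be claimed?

$976

Commuter Credit: 18% of the $29,300 excess over $302,100 is $5,274; credit = $6,250 − $5,274 = $976.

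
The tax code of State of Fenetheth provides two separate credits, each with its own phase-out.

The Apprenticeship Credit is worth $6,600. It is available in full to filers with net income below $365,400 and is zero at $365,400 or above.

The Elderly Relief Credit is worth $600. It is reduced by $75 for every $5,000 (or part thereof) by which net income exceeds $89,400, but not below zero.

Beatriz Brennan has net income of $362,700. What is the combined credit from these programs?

Apprenticeship Credit: $362,700 is below the $365,400 cutoff, so the full $6,600 applies.
Elderly Relief Credit: income exceeds $89,400 by $273,300 → 55 increments × $75 = $4,125 ≥ base, so the credit is $0.
Total: $6,600 + $0 = $6,600.

$6,600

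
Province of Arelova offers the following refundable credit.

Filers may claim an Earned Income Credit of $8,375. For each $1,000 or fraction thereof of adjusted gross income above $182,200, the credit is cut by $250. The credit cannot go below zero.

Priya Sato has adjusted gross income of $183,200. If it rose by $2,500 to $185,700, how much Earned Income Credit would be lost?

At $183,200 — income exceeds $182,200 by $1,000, which is 1 full-or-partial $1,000 increment; reduction = 1 × $250 = $250, leaving $8,125.
At $185,700 — income exceeds $182,200 by $3,500, which is 4 full-or-partial $1,000 increments; reduction = 4 × $250 = $1,000, leaving $7,375.
Lost: $8,125 − $7,375 = $750.

$750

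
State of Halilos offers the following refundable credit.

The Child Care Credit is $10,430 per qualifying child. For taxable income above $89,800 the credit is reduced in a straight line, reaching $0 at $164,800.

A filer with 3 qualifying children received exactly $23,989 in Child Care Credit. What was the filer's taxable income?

Full credit = 3 × $10,430 = $31,290.
$23,989 is 23,989/31,290 of the full $31,290, so 7,301/31,290 of the $75,000 range has been used: income = $89,800 + $75,000 × 7,301/31,290 = $107,300.

$107,300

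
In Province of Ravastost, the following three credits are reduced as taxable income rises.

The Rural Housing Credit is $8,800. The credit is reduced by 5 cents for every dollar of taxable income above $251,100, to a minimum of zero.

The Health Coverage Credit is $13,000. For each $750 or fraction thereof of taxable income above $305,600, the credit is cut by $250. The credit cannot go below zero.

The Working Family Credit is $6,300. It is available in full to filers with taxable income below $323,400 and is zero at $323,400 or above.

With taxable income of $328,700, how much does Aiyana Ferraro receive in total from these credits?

$10,170

Rural Housing Credit: 5% of the $77,600 excess over $251,100 is $3,880; credit = $8,800 − $3,880 = $4,920.
Health Coverage Credit: income exceeds $305,600 by $23,100, which is 31 full-or-partial $750 increments; reduction = 31 × $250 = $7,750, leaving $5,250.
Working Family Credit: $328,700 meets or exceeds the $323,400 cutoff, so the credit is $0.
Total: $4,920 + $5,250 + $0 = $10,170.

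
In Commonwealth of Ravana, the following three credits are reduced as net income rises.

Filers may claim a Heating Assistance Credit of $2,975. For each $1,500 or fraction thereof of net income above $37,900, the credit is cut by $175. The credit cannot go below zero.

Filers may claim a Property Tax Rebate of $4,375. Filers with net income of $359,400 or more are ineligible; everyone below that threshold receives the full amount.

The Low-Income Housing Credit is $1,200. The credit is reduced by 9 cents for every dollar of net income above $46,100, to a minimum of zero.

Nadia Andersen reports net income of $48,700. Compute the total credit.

Heating Assistance Credit: income exceeds $37,900 by $10,800, which is 8 full-or-partial $1,500 increments; reduction = 8 × $175 = $1,400, leaving $1,575.
Property Tax Rebate: $48,700 is below the $359,400 cutoff, so the full $4,375 applies.
Low-Income Housing Credit: 9% of the $2,600 excess over $46,100 is $234; credit = $1,200 − $234 = $966.
Total: $1,575 + $4,375 + $966 = $6,916.

$6,916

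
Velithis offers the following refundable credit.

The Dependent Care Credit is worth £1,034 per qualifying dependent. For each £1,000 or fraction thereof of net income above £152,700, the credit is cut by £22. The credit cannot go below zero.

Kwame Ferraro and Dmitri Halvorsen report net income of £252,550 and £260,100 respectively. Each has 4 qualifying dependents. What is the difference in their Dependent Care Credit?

Kwame (£252,550): Dependent Care Credit: base = 4 × £1,034 = £4,136. income exceeds £152,700 by £99,850, which is 100 full-or-partial £1,000 increments; reduction = 100 × £22 = £2,200, leaving £1,936.
Dmitri (£260,100): Dependent Care Credit: base = 4 × £1,034 = £4,136. income exceeds £152,700 by £107,400, which is 108 full-or-partial £1,000 increments; reduction = 108 × £22 = £2,376, leaving £1,760.
Difference: |£1,936 − £1,760| = £176.

£176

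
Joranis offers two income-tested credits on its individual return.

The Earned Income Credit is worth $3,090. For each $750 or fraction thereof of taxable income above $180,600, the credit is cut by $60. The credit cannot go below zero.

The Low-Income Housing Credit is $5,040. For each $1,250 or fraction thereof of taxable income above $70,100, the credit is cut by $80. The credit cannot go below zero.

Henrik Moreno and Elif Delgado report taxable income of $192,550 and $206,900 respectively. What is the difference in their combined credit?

Henrik ($192,550): Earned Income Credit: income exceeds $180,600 by $11,950, which is 16 full-or-partial $750 increments; reduction = 16 × $60 = $960, leaving $2,130. Low-Income Housing Credit: income exceeds $70,100 by $122,450 → 98 increments × $80 = $7,840 ≥ base, so the credit is $0. total $2,130 + $0 = $2,130
Elif ($206,900): Earned Income Credit: income exceeds $180,600 by $26,300, which is 36 full-or-partial $750 increments; reduction = 36 × $60 = $2,160, leaving $930. Low-Income Housing Credit: income exceeds $70,100 by $136,800 → 110 increments × $80 = $8,800 ≥ base, so the credit is $0. total $930 + $0 = $930
Difference: |$2,130 − $930| = $1,200.

$1,200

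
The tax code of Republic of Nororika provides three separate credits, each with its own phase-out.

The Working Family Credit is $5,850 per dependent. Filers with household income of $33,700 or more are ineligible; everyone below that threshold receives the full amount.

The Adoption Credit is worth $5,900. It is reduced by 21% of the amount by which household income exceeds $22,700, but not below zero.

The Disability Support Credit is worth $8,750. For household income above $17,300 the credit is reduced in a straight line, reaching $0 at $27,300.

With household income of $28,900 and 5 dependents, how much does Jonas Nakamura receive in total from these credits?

Working Family Credit: base = 5 × $5,850 = $29,250. $28,900 is below the $33,700 cutoff, so the full $29,250 applies.
Adoption Credit: 21% of the $6,200 excess over $22,700 is $1,302; credit = $5,900 − $1,302 = $4,598.
Disability Support Credit: $28,900 is at or above $27,300, so the credit is $0.
Total: $29,250 + $4,598 + $0 = $33,848.

$33,848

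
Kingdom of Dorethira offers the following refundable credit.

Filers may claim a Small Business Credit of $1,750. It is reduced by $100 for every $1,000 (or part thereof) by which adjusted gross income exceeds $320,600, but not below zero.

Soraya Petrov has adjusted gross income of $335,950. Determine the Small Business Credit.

$150

Small Business Credit: income exceeds $320,600 by $15,350, which is 16 full-or-partial $1,000 increments; reduction = 16 × $100 = $1,600, leaving $150.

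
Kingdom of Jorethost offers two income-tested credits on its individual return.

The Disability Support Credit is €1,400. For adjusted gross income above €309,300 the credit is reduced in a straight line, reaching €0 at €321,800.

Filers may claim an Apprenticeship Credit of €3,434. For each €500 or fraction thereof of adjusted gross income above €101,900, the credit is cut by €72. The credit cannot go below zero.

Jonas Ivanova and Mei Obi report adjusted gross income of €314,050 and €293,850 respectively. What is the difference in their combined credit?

Jonas (€314,050): Disability Support Credit: €314,050 is €4,750 into a €12,500 phase-out range, leaving 7,750/12,500 of the credit: €1,400 × 7,750/12,500 = €868. Apprenticeship Credit: income exceeds €101,900 by €212,150 → 425 increments × €72 = €30,600 ≥ base, so the credit is €0. total €868 + €0 = €868
Mei (€293,850): Disability Support Credit: €293,850 is at or below the €309,300 threshold, so the full €1,400 applies. Apprenticeship Credit: income exceeds €101,900 by €191,950 → 384 increments × €72 = €27,648 ≥ base, so the credit is €0. total €1,400 + €0 = €1,400
Difference: |€868 − €1,400| = €532.

€532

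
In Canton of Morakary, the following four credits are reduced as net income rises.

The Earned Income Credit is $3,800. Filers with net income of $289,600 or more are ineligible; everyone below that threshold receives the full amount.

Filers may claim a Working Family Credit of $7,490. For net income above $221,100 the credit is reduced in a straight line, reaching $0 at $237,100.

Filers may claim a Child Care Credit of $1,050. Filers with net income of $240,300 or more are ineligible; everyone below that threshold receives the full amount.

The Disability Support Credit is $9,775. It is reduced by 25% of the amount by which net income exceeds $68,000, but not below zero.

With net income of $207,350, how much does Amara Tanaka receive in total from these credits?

$12,340

Earned Income Credit: $207,350 is below the $289,600 cutoff, so the full $3,800 applies.
Working Family Credit: $207,350 is at or below the $221,100 threshold, so the full $7,490 applies.
Child Care Credit: $207,350 is below the $240,300 cutoff, so the full $1,050 applies.
Disability Support Credit: 25% of the $139,350 excess over $68,000 is $34,837.50 ≥ base, so the credit is $0.
Total: $3,800 + $7,490 + $1,050 + $0 = $12,340.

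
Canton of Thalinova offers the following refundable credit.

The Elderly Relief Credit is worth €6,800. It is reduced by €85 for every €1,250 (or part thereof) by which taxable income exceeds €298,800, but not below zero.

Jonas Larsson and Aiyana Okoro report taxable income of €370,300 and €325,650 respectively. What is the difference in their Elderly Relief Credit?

Jonas (€370,300): Elderly Relief Credit: income exceeds €298,800 by €71,500, which is 58 full-or-partial €1,250 increments; reduction = 58 × €85 = €4,930, leaving €1,870.
Aiyana (€325,650): Elderly Relief Credit: income exceeds €298,800 by €26,850, which is 22 full-or-partial €1,250 increments; reduction = 22 × €85 = €1,870, leaving €4,930.
Difference: |€1,870 − €4,930| = €3,060.

€3,060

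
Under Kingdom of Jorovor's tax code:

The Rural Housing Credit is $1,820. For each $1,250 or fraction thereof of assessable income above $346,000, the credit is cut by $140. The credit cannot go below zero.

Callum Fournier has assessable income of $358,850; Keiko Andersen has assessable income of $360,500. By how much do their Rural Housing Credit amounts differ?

$140

Callum ($358,850): Rural Housing Credit: income exceeds $346,000 by $12,850, which is 11 full-or-partial $1,250 increments; reduction = 11 × $140 = $1,540, leaving $280.
Keiko ($360,500): Rural Housing Credit: income exceeds $346,000 by $14,500, which is 12 full-or-partial $1,250 increments; reduction = 12 × $140 = $1,680, leaving $140.
Difference: |$280 − $140| = $140.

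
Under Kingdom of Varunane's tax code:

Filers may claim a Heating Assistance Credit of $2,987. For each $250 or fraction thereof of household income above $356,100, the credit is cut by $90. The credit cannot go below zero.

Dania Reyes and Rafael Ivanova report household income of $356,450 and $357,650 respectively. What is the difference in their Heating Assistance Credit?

$450

Dania ($356,450): Heating Assistance Credit: income exceeds $356,100 by $350, which is 2 full-or-partial $250 increments; reduction = 2 × $90 = $180, leaving $2,807.
Rafael ($357,650): Heating Assistance Credit: income exceeds $356,100 by $1,550, which is 7 full-or-partial $250 increments; reduction = 7 × $90 = $630, leaving $2,357.
Difference: |$2,807 − $2,357| = $450.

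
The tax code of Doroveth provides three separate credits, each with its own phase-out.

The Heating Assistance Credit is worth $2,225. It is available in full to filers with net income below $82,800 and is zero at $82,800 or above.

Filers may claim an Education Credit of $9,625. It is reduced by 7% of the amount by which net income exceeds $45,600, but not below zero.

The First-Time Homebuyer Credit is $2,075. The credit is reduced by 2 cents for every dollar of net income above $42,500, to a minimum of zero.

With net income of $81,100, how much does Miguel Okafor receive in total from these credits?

$10,668

Heating Assistance Credit: $81,100 is below the $82,800 cutoff, so the full $2,225 applies.
Education Credit: 7% of the $35,500 excess over $45,600 is $2,485; credit = $9,625 − $2,485 = $7,140.
First-Time Homebuyer Credit: 2% of the $38,600 excess over $42,500 is $772; credit = $2,075 − $772 = $1,303.
Total: $2,225 + $7,140 + $1,303 = $10,668.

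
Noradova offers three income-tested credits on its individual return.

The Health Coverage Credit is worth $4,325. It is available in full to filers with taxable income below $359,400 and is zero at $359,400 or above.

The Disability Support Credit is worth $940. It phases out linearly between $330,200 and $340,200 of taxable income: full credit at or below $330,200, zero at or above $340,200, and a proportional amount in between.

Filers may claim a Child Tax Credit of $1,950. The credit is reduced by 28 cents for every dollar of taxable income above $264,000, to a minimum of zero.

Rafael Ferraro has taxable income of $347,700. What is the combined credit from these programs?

Health Coverage Credit: $347,700 is below the $359,400 cutoff, so the full $4,325 applies.
Disability Support Credit: $347,700 is at or above $340,200, so the credit is $0.
Child Tax Credit: 28% of the $83,700 excess over $264,000 is $23,436 ≥ base, so the credit is $0.
Total: $4,325 + $0 + $0 = $4,325.

$4,325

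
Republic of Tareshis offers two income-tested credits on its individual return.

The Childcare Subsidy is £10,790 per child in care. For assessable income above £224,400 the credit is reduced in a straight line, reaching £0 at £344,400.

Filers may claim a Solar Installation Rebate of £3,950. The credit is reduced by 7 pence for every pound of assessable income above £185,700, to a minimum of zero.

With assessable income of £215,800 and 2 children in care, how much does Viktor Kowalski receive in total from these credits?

£23,423

Childcare Subsidy: base = 2 × £10,790 = £21,580. £215,800 is at or below the £224,400 threshold, so the full £21,580 applies.
Solar Installation Rebate: 7% of the £30,100 excess over £185,700 is £2,107; credit = £3,950 − £2,107 = £1,843.
Total: £21,580 + £1,843 = £23,423.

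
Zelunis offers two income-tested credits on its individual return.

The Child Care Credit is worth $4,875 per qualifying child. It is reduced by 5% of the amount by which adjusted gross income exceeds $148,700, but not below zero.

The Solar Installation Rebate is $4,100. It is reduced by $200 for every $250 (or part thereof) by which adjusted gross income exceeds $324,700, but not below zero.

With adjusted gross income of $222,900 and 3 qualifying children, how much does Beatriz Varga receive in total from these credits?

$15,015

Child Care Credit: base = 3 × $4,875 = $14,625. 5% of the $74,200 excess over $148,700 is $3,710; credit = $14,625 − $3,710 = $10,915.
Solar Installation Rebate: $222,900 is at or below the $324,700 threshold, so the full $4,100 applies.
Total: $10,915 + $4,100 = $15,015.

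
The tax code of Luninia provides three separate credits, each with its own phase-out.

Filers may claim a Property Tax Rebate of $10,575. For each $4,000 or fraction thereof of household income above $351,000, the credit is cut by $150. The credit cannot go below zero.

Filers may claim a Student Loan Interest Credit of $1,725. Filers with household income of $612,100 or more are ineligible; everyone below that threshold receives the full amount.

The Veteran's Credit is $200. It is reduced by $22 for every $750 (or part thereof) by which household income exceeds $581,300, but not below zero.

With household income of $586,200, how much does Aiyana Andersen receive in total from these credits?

$3,496

Property Tax Rebate: income exceeds $351,000 by $235,200, which is 59 full-or-partial $4,000 increments; reduction = 59 × $150 = $8,850, leaving $1,725.
Student Loan Interest Credit: $586,200 is below the $612,100 cutoff, so the full $1,725 applies.
Veteran's Credit: income exceeds $581,300 by $4,900, which is 7 full-or-partial $750 increments; reduction = 7 × $22 = $154, leaving $46.
Total: $1,725 + $1,725 + $46 = $3,496.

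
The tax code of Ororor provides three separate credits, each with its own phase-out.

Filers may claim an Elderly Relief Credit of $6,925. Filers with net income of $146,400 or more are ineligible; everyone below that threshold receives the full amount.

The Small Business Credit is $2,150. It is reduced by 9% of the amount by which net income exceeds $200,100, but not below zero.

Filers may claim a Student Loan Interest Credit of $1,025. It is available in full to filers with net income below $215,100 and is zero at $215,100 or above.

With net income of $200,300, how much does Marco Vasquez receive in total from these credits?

$3,157

Elderly Relief Credit: $200,300 meets or exceeds the $146,400 cutoff, so the credit is $0.
Small Business Credit: 9% of the $200 excess over $200,100 is $18; credit = $2,150 − $18 = $2,132.
Student Loan Interest Credit: $200,300 is below the $215,100 cutoff, so the full $1,025 applies.
Total: $0 + $2,132 + $1,025 = $3,157.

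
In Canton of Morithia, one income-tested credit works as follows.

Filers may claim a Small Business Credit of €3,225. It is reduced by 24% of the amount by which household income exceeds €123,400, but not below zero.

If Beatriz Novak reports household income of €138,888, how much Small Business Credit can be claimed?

Small Business Credit: 24% of the €15,488 excess over €123,400 is €3,717.12 ≥ base, so the credit is €0.

€0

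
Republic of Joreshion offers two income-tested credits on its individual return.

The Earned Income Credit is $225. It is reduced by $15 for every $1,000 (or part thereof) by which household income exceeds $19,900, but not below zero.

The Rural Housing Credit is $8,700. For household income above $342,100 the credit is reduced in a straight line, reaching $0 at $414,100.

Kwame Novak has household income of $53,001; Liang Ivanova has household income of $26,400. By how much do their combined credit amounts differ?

Kwame ($53,001): Earned Income Credit: income exceeds $19,900 by $33,101 → 34 increments × $15 = $510 ≥ base, so the credit is $0. Rural Housing Credit: $53,001 is at or below the $342,100 threshold, so the full $8,700 applies. total $0 + $8,700 = $8,700
Liang ($26,400): Earned Income Credit: income exceeds $19,900 by $6,500, which is 7 full-or-partial $1,000 increments; reduction = 7 × $15 = $105, leaving $120. Rural Housing Credit: $26,400 is at or below the $342,100 threshold, so the full $8,700 applies. total $120 + $8,700 = $8,820
Difference: |$8,700 − $8,820| = $120.

$120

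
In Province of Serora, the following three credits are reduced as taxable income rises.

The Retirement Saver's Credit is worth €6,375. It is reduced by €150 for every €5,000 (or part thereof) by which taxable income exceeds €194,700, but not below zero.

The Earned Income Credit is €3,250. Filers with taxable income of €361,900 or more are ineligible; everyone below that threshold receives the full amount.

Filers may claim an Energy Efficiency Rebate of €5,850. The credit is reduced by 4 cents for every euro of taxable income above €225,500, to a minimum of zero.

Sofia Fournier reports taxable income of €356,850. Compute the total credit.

€5,271

Retirement Saver's Credit: income exceeds €194,700 by €162,150, which is 33 full-or-partial €5,000 increments; reduction = 33 × €150 = €4,950, leaving €1,425.
Earned Income Credit: €356,850 is below the €361,900 cutoff, so the full €3,250 applies.
Energy Efficiency Rebate: 4% of the €131,350 excess over €225,500 is €5,254; credit = €5,850 − €5,254 = €596.
Total: €1,425 + €3,250 + €596 = €5,271.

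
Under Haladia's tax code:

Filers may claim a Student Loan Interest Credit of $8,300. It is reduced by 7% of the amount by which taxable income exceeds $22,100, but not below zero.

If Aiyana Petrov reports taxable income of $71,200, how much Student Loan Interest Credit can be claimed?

Student Loan Interest Credit: 7% of the $49,100 excess over $22,100 is $3,437; credit = $8,300 − $3,437 = $4,863.

$4,863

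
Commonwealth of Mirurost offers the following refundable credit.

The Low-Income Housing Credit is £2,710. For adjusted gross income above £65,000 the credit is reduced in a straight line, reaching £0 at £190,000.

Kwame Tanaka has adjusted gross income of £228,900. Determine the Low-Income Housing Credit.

£0

Low-Income Housing Credit: £228,900 is at or above £190,000, so the credit is £0.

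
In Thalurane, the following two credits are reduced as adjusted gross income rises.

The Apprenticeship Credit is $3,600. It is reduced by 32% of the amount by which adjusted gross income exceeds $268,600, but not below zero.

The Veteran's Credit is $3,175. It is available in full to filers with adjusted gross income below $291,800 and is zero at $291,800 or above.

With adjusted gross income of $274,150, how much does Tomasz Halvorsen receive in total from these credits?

Apprenticeship Credit: 32% of the $5,550 excess over $268,600 is $1,776; credit = $3,600 − $1,776 = $1,824.
Veteran's Credit: $274,150 is below the $291,800 cutoff, so the full $3,175 applies.
Total: $1,824 + $3,175 = $4,999.

$4,999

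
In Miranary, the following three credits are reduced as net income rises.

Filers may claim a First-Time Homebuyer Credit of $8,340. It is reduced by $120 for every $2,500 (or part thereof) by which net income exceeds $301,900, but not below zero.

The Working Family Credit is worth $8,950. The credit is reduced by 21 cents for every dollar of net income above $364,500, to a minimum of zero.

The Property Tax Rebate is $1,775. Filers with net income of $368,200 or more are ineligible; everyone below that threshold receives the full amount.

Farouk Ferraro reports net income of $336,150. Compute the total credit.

First-Time Homebuyer Credit: income exceeds $301,900 by $34,250, which is 14 full-or-partial $2,500 increments; reduction = 14 × $120 = $1,680, leaving $6,660.
Working Family Credit: $336,150 is at or below the $364,500 threshold, so the full $8,950 applies.
Property Tax Rebate: $336,150 is below the $368,200 cutoff, so the full $1,775 applies.
Total: $6,660 + $8,950 + $1,775 = $17,385.

$17,385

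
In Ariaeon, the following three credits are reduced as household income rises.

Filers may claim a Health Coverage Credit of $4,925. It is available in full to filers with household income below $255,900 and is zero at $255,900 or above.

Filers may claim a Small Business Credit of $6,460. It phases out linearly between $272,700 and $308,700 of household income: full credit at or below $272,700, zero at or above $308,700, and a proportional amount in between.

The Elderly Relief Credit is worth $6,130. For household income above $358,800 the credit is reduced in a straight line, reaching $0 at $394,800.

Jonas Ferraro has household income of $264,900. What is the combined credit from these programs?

Health Coverage Credit: $264,900 meets or exceeds the $255,900 cutoff, so the credit is $0.
Small Business Credit: $264,900 is at or below the $272,700 threshold, so the full $6,460 applies.
Elderly Relief Credit: $264,900 is at or below the $358,800 threshold, so the full $6,130 applies.
Total: $0 + $6,460 + $6,130 = $12,590.

$12,590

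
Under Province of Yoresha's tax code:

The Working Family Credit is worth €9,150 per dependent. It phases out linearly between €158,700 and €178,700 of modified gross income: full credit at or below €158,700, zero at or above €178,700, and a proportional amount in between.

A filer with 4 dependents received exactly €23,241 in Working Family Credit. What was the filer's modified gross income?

€166,000

Full credit = 4 × €9,150 = €36,600.
€23,241 is 23,241/36,600 of the full €36,600, so 13,359/36,600 of the €20,000 range has been used: income = €158,700 + €20,000 × 13,359/36,600 = €166,000.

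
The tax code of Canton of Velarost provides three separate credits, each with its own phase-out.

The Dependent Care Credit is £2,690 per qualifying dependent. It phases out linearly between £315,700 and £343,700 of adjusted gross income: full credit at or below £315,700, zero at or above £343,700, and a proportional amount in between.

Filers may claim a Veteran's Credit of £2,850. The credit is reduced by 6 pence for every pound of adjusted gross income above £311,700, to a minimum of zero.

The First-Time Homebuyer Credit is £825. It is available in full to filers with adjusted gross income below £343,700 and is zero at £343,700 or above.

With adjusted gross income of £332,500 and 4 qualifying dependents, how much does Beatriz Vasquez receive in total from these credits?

Dependent Care Credit: base = 4 × £2,690 = £10,760. £332,500 is £16,800 into a £28,000 phase-out range, leaving 11,200/28,000 of the credit: £10,760 × 11,200/28,000 = £4,304.
Veteran's Credit: 6% of the £20,800 excess over £311,700 is £1,248; credit = £2,850 − £1,248 = £1,602.
First-Time Homebuyer Credit: £332,500 is below the £343,700 cutoff, so the full £825 applies.
Total: £4,304 + £1,602 + £825 = £6,731.

£6,731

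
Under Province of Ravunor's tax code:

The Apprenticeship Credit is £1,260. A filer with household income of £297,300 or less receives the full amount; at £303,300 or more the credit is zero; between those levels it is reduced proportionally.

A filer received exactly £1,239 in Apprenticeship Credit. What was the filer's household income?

£297,400

£1,239 is 1,239/1,260 of the full £1,260, so 21/1,260 of the £6,000 range has been used: income = £297,300 + £6,000 × 21/1,260 = £297,400.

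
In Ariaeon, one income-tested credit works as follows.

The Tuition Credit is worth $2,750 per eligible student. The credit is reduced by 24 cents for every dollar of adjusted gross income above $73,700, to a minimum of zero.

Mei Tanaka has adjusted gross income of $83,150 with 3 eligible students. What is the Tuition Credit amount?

$5,982

Tuition Credit: base = 3 × $2,750 = $8,250. 24% of the $9,450 excess over $73,700 is $2,268; credit = $8,250 − $2,268 = $5,982.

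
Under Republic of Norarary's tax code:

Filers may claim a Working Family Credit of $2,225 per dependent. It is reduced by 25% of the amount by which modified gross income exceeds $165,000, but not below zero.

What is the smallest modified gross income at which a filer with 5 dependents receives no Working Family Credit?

Full credit = 5 × $2,225 = $11,125.
The credit falls by 25% of each dollar above $165,000, so it reaches zero when the excess is $11,125 / 25% = $44,500: income = $165,000 + $44,500 = $209,500.

$209,500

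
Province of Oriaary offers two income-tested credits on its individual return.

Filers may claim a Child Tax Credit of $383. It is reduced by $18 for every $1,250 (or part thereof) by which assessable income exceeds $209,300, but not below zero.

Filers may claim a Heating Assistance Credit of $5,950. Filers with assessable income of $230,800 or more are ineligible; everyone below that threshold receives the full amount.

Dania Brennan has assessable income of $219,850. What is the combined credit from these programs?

$6,171

Child Tax Credit: income exceeds $209,300 by $10,550, which is 9 full-or-partial $1,250 increments; reduction = 9 × $18 = $162, leaving $221.
Heating Assistance Credit: $219,850 is below the $230,800 cutoff, so the full $5,950 applies.
Total: $221 + $5,950 = $6,171.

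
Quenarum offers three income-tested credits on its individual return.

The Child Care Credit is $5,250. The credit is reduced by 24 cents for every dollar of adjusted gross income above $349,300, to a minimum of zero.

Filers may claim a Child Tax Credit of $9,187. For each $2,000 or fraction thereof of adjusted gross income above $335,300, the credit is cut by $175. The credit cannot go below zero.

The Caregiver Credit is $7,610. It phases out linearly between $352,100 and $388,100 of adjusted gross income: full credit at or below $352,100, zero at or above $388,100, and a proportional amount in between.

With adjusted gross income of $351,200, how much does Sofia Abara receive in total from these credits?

$20,191

Child Care Credit: 24% of the $1,900 excess over $349,300 is $456; credit = $5,250 − $456 = $4,794.
Child Tax Credit: income exceeds $335,300 by $15,900, which is 8 full-or-partial $2,000 increments; reduction = 8 × $175 = $1,400, leaving $7,787.
Caregiver Credit: $351,200 is at or below the $352,100 threshold, so the full $7,610 applies.
Total: $4,794 + $7,787 + $7,610 = $20,191.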